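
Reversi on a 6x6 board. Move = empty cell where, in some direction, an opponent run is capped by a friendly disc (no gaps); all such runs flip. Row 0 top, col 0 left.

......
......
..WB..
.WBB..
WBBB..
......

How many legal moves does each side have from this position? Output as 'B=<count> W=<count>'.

-- B to move --
(1,1): flips 1 -> legal
(1,2): flips 1 -> legal
(1,3): no bracket -> illegal
(2,0): flips 1 -> legal
(2,1): flips 2 -> legal
(3,0): flips 1 -> legal
(5,0): no bracket -> illegal
(5,1): no bracket -> illegal
B mobility = 5
-- W to move --
(1,2): no bracket -> illegal
(1,3): no bracket -> illegal
(1,4): no bracket -> illegal
(2,1): no bracket -> illegal
(2,4): flips 1 -> legal
(3,0): no bracket -> illegal
(3,4): flips 2 -> legal
(4,4): flips 4 -> legal
(5,0): no bracket -> illegal
(5,1): flips 1 -> legal
(5,2): flips 2 -> legal
(5,3): flips 1 -> legal
(5,4): no bracket -> illegal
W mobility = 6

Answer: B=5 W=6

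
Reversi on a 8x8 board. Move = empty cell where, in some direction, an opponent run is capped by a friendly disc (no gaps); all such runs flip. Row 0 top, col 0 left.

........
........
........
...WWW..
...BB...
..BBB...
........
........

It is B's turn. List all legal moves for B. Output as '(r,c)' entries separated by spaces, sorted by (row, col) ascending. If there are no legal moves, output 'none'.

(2,2): flips 1 -> legal
(2,3): flips 1 -> legal
(2,4): flips 1 -> legal
(2,5): flips 1 -> legal
(2,6): flips 1 -> legal
(3,2): no bracket -> illegal
(3,6): no bracket -> illegal
(4,2): no bracket -> illegal
(4,5): no bracket -> illegal
(4,6): no bracket -> illegal

Answer: (2,2) (2,3) (2,4) (2,5) (2,6)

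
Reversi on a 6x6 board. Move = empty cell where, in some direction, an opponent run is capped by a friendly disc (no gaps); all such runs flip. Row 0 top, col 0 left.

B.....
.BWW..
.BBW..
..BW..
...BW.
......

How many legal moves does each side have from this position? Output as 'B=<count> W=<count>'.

Answer: B=8 W=7

Derivation:
-- B to move --
(0,1): no bracket -> illegal
(0,2): flips 1 -> legal
(0,3): flips 4 -> legal
(0,4): flips 1 -> legal
(1,4): flips 3 -> legal
(2,4): flips 1 -> legal
(3,4): flips 1 -> legal
(3,5): no bracket -> illegal
(4,2): no bracket -> illegal
(4,5): flips 1 -> legal
(5,3): no bracket -> illegal
(5,4): no bracket -> illegal
(5,5): flips 2 -> legal
B mobility = 8
-- W to move --
(0,1): no bracket -> illegal
(0,2): no bracket -> illegal
(1,0): flips 1 -> legal
(2,0): flips 2 -> legal
(3,0): flips 1 -> legal
(3,1): flips 2 -> legal
(3,4): no bracket -> illegal
(4,1): flips 1 -> legal
(4,2): flips 3 -> legal
(5,2): no bracket -> illegal
(5,3): flips 1 -> legal
(5,4): no bracket -> illegal
W mobility = 7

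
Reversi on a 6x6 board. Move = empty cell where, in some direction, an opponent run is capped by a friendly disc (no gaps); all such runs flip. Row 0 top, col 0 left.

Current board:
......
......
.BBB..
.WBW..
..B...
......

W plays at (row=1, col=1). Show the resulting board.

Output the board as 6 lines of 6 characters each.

Place W at (1,1); scan 8 dirs for brackets.
Dir NW: first cell '.' (not opp) -> no flip
Dir N: first cell '.' (not opp) -> no flip
Dir NE: first cell '.' (not opp) -> no flip
Dir W: first cell '.' (not opp) -> no flip
Dir E: first cell '.' (not opp) -> no flip
Dir SW: first cell '.' (not opp) -> no flip
Dir S: opp run (2,1) capped by W -> flip
Dir SE: opp run (2,2) capped by W -> flip
All flips: (2,1) (2,2)

Answer: ......
.W....
.WWB..
.WBW..
..B...
......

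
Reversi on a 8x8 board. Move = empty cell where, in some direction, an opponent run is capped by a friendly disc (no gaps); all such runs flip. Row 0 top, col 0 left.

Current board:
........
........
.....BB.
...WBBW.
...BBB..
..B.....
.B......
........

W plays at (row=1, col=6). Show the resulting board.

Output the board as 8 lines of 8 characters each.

Answer: ........
......W.
.....BW.
...WBBW.
...BBB..
..B.....
.B......
........

Derivation:
Place W at (1,6); scan 8 dirs for brackets.
Dir NW: first cell '.' (not opp) -> no flip
Dir N: first cell '.' (not opp) -> no flip
Dir NE: first cell '.' (not opp) -> no flip
Dir W: first cell '.' (not opp) -> no flip
Dir E: first cell '.' (not opp) -> no flip
Dir SW: opp run (2,5) (3,4) (4,3) (5,2) (6,1), next='.' -> no flip
Dir S: opp run (2,6) capped by W -> flip
Dir SE: first cell '.' (not opp) -> no flip
All flips: (2,6)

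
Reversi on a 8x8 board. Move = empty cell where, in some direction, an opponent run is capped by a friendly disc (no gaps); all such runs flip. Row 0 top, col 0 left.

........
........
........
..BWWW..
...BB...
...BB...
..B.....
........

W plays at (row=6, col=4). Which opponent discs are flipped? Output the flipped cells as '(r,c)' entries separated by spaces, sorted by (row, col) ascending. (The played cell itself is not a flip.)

Dir NW: opp run (5,3), next='.' -> no flip
Dir N: opp run (5,4) (4,4) capped by W -> flip
Dir NE: first cell '.' (not opp) -> no flip
Dir W: first cell '.' (not opp) -> no flip
Dir E: first cell '.' (not opp) -> no flip
Dir SW: first cell '.' (not opp) -> no flip
Dir S: first cell '.' (not opp) -> no flip
Dir SE: first cell '.' (not opp) -> no flip

Answer: (4,4) (5,4)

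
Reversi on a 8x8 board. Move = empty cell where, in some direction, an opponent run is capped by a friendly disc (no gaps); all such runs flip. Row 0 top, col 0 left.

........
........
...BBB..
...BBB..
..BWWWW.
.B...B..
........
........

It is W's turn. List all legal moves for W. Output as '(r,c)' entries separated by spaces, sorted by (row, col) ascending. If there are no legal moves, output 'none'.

Answer: (1,2) (1,3) (1,4) (1,5) (1,6) (2,2) (2,6) (4,1) (6,4) (6,5) (6,6)

Derivation:
(1,2): flips 2 -> legal
(1,3): flips 4 -> legal
(1,4): flips 2 -> legal
(1,5): flips 2 -> legal
(1,6): flips 2 -> legal
(2,2): flips 1 -> legal
(2,6): flips 1 -> legal
(3,1): no bracket -> illegal
(3,2): no bracket -> illegal
(3,6): no bracket -> illegal
(4,0): no bracket -> illegal
(4,1): flips 1 -> legal
(5,0): no bracket -> illegal
(5,2): no bracket -> illegal
(5,3): no bracket -> illegal
(5,4): no bracket -> illegal
(5,6): no bracket -> illegal
(6,0): no bracket -> illegal
(6,1): no bracket -> illegal
(6,2): no bracket -> illegal
(6,4): flips 1 -> legal
(6,5): flips 1 -> legal
(6,6): flips 1 -> legal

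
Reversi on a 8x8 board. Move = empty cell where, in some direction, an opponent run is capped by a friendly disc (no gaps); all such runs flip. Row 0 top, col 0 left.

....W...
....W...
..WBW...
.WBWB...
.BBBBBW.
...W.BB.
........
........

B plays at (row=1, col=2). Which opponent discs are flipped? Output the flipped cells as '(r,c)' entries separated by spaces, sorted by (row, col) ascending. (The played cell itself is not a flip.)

Answer: (2,2)

Derivation:
Dir NW: first cell '.' (not opp) -> no flip
Dir N: first cell '.' (not opp) -> no flip
Dir NE: first cell '.' (not opp) -> no flip
Dir W: first cell '.' (not opp) -> no flip
Dir E: first cell '.' (not opp) -> no flip
Dir SW: first cell '.' (not opp) -> no flip
Dir S: opp run (2,2) capped by B -> flip
Dir SE: first cell 'B' (not opp) -> no flip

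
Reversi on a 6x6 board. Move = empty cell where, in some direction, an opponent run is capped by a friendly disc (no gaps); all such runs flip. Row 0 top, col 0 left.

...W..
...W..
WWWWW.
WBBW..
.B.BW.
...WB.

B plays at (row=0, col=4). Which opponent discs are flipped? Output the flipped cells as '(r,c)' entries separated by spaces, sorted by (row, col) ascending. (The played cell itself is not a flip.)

Answer: (1,3) (2,2)

Derivation:
Dir NW: edge -> no flip
Dir N: edge -> no flip
Dir NE: edge -> no flip
Dir W: opp run (0,3), next='.' -> no flip
Dir E: first cell '.' (not opp) -> no flip
Dir SW: opp run (1,3) (2,2) capped by B -> flip
Dir S: first cell '.' (not opp) -> no flip
Dir SE: first cell '.' (not opp) -> no flip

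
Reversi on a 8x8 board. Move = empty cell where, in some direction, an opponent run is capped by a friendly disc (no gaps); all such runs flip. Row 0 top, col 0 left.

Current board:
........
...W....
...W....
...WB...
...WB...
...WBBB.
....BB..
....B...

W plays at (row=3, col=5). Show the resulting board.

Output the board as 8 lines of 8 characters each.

Place W at (3,5); scan 8 dirs for brackets.
Dir NW: first cell '.' (not opp) -> no flip
Dir N: first cell '.' (not opp) -> no flip
Dir NE: first cell '.' (not opp) -> no flip
Dir W: opp run (3,4) capped by W -> flip
Dir E: first cell '.' (not opp) -> no flip
Dir SW: opp run (4,4) capped by W -> flip
Dir S: first cell '.' (not opp) -> no flip
Dir SE: first cell '.' (not opp) -> no flip
All flips: (3,4) (4,4)

Answer: ........
...W....
...W....
...WWW..
...WW...
...WBBB.
....BB..
....B...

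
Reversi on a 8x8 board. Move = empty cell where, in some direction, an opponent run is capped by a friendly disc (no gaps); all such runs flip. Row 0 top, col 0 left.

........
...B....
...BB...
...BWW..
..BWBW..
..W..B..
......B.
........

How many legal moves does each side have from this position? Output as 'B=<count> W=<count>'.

-- B to move --
(2,5): flips 2 -> legal
(2,6): flips 1 -> legal
(3,2): no bracket -> illegal
(3,6): flips 2 -> legal
(4,1): no bracket -> illegal
(4,6): flips 2 -> legal
(5,1): no bracket -> illegal
(5,3): flips 1 -> legal
(5,4): no bracket -> illegal
(5,6): flips 2 -> legal
(6,1): no bracket -> illegal
(6,2): flips 1 -> legal
(6,3): no bracket -> illegal
B mobility = 7
-- W to move --
(0,2): flips 2 -> legal
(0,3): flips 3 -> legal
(0,4): no bracket -> illegal
(1,2): flips 1 -> legal
(1,4): flips 1 -> legal
(1,5): no bracket -> illegal
(2,2): no bracket -> illegal
(2,5): no bracket -> illegal
(3,1): no bracket -> illegal
(3,2): flips 2 -> legal
(4,1): flips 1 -> legal
(4,6): no bracket -> illegal
(5,1): no bracket -> illegal
(5,3): flips 1 -> legal
(5,4): flips 1 -> legal
(5,6): no bracket -> illegal
(5,7): no bracket -> illegal
(6,4): no bracket -> illegal
(6,5): flips 1 -> legal
(6,7): no bracket -> illegal
(7,5): no bracket -> illegal
(7,6): no bracket -> illegal
(7,7): no bracket -> illegal
W mobility = 9

Answer: B=7 W=9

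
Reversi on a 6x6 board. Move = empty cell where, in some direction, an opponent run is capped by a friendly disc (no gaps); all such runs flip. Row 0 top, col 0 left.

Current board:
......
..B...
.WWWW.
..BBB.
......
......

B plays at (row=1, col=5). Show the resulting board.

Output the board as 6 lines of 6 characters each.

Place B at (1,5); scan 8 dirs for brackets.
Dir NW: first cell '.' (not opp) -> no flip
Dir N: first cell '.' (not opp) -> no flip
Dir NE: edge -> no flip
Dir W: first cell '.' (not opp) -> no flip
Dir E: edge -> no flip
Dir SW: opp run (2,4) capped by B -> flip
Dir S: first cell '.' (not opp) -> no flip
Dir SE: edge -> no flip
All flips: (2,4)

Answer: ......
..B..B
.WWWB.
..BBB.
......
......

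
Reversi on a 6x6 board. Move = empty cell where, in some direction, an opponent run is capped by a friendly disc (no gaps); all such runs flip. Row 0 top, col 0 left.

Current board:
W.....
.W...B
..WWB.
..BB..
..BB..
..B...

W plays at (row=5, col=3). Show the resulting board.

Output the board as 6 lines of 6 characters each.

Place W at (5,3); scan 8 dirs for brackets.
Dir NW: opp run (4,2), next='.' -> no flip
Dir N: opp run (4,3) (3,3) capped by W -> flip
Dir NE: first cell '.' (not opp) -> no flip
Dir W: opp run (5,2), next='.' -> no flip
Dir E: first cell '.' (not opp) -> no flip
Dir SW: edge -> no flip
Dir S: edge -> no flip
Dir SE: edge -> no flip
All flips: (3,3) (4,3)

Answer: W.....
.W...B
..WWB.
..BW..
..BW..
..BW..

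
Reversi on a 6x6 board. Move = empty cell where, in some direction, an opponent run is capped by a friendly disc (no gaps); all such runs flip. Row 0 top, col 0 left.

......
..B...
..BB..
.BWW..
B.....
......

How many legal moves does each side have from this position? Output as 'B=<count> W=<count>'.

-- B to move --
(2,1): no bracket -> illegal
(2,4): no bracket -> illegal
(3,4): flips 2 -> legal
(4,1): flips 1 -> legal
(4,2): flips 1 -> legal
(4,3): flips 1 -> legal
(4,4): flips 1 -> legal
B mobility = 5
-- W to move --
(0,1): no bracket -> illegal
(0,2): flips 2 -> legal
(0,3): no bracket -> illegal
(1,1): flips 1 -> legal
(1,3): flips 1 -> legal
(1,4): flips 1 -> legal
(2,0): no bracket -> illegal
(2,1): no bracket -> illegal
(2,4): no bracket -> illegal
(3,0): flips 1 -> legal
(3,4): no bracket -> illegal
(4,1): no bracket -> illegal
(4,2): no bracket -> illegal
(5,0): no bracket -> illegal
(5,1): no bracket -> illegal
W mobility = 5

Answer: B=5 W=5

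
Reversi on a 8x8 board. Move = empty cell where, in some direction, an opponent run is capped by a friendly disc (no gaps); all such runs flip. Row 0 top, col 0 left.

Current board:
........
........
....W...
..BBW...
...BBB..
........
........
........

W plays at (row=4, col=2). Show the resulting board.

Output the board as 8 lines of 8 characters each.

Answer: ........
........
....W...
..BWW...
..WBBB..
........
........
........

Derivation:
Place W at (4,2); scan 8 dirs for brackets.
Dir NW: first cell '.' (not opp) -> no flip
Dir N: opp run (3,2), next='.' -> no flip
Dir NE: opp run (3,3) capped by W -> flip
Dir W: first cell '.' (not opp) -> no flip
Dir E: opp run (4,3) (4,4) (4,5), next='.' -> no flip
Dir SW: first cell '.' (not opp) -> no flip
Dir S: first cell '.' (not opp) -> no flip
Dir SE: first cell '.' (not opp) -> no flip
All flips: (3,3)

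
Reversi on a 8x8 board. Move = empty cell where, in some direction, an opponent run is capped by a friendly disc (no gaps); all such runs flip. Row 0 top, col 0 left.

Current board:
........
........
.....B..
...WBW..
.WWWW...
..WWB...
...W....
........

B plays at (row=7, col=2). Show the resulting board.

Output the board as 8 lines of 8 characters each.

Answer: ........
........
.....B..
...WBW..
.WWWW...
..WWB...
...B....
..B.....

Derivation:
Place B at (7,2); scan 8 dirs for brackets.
Dir NW: first cell '.' (not opp) -> no flip
Dir N: first cell '.' (not opp) -> no flip
Dir NE: opp run (6,3) capped by B -> flip
Dir W: first cell '.' (not opp) -> no flip
Dir E: first cell '.' (not opp) -> no flip
Dir SW: edge -> no flip
Dir S: edge -> no flip
Dir SE: edge -> no flip
All flips: (6,3)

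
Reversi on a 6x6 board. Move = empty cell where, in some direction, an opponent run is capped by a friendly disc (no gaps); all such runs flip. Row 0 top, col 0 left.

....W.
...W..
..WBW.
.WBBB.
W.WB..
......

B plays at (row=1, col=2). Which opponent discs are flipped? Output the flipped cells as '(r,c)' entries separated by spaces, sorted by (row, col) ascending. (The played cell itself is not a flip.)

Answer: (2,2)

Derivation:
Dir NW: first cell '.' (not opp) -> no flip
Dir N: first cell '.' (not opp) -> no flip
Dir NE: first cell '.' (not opp) -> no flip
Dir W: first cell '.' (not opp) -> no flip
Dir E: opp run (1,3), next='.' -> no flip
Dir SW: first cell '.' (not opp) -> no flip
Dir S: opp run (2,2) capped by B -> flip
Dir SE: first cell 'B' (not opp) -> no flip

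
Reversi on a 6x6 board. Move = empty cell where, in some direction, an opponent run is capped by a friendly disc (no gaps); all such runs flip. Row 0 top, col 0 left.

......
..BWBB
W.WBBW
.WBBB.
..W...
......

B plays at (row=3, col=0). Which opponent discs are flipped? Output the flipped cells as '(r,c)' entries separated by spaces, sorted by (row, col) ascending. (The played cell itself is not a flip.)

Answer: (3,1)

Derivation:
Dir NW: edge -> no flip
Dir N: opp run (2,0), next='.' -> no flip
Dir NE: first cell '.' (not opp) -> no flip
Dir W: edge -> no flip
Dir E: opp run (3,1) capped by B -> flip
Dir SW: edge -> no flip
Dir S: first cell '.' (not opp) -> no flip
Dir SE: first cell '.' (not opp) -> no flip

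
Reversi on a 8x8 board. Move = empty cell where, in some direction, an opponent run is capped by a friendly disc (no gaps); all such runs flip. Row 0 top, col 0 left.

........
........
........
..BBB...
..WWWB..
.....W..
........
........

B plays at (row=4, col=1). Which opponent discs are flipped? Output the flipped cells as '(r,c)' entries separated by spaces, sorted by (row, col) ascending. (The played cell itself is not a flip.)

Answer: (4,2) (4,3) (4,4)

Derivation:
Dir NW: first cell '.' (not opp) -> no flip
Dir N: first cell '.' (not opp) -> no flip
Dir NE: first cell 'B' (not opp) -> no flip
Dir W: first cell '.' (not opp) -> no flip
Dir E: opp run (4,2) (4,3) (4,4) capped by B -> flip
Dir SW: first cell '.' (not opp) -> no flip
Dir S: first cell '.' (not opp) -> no flip
Dir SE: first cell '.' (not opp) -> no flip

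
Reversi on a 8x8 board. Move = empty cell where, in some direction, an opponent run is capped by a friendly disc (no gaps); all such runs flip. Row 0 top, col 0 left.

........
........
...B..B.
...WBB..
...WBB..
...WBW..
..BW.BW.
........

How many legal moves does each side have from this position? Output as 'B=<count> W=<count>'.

-- B to move --
(2,2): flips 1 -> legal
(2,4): no bracket -> illegal
(3,2): flips 2 -> legal
(4,2): flips 1 -> legal
(4,6): no bracket -> illegal
(5,2): flips 2 -> legal
(5,6): flips 1 -> legal
(5,7): no bracket -> illegal
(6,4): flips 1 -> legal
(6,7): flips 1 -> legal
(7,2): flips 1 -> legal
(7,3): flips 4 -> legal
(7,4): no bracket -> illegal
(7,5): no bracket -> illegal
(7,6): no bracket -> illegal
(7,7): flips 2 -> legal
B mobility = 10
-- W to move --
(1,2): no bracket -> illegal
(1,3): flips 1 -> legal
(1,4): no bracket -> illegal
(1,5): no bracket -> illegal
(1,6): no bracket -> illegal
(1,7): flips 3 -> legal
(2,2): no bracket -> illegal
(2,4): no bracket -> illegal
(2,5): flips 3 -> legal
(2,7): no bracket -> illegal
(3,2): no bracket -> illegal
(3,6): flips 4 -> legal
(3,7): no bracket -> illegal
(4,6): flips 2 -> legal
(5,1): no bracket -> illegal
(5,2): no bracket -> illegal
(5,6): no bracket -> illegal
(6,1): flips 1 -> legal
(6,4): flips 1 -> legal
(7,1): flips 1 -> legal
(7,2): no bracket -> illegal
(7,3): no bracket -> illegal
(7,4): no bracket -> illegal
(7,5): flips 1 -> legal
(7,6): flips 2 -> legal
W mobility = 10

Answer: B=10 W=10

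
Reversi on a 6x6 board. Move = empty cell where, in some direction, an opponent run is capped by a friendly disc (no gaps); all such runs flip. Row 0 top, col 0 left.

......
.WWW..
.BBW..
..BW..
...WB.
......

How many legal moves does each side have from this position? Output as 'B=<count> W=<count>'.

Answer: B=10 W=8

Derivation:
-- B to move --
(0,0): flips 1 -> legal
(0,1): flips 1 -> legal
(0,2): flips 1 -> legal
(0,3): flips 1 -> legal
(0,4): flips 1 -> legal
(1,0): no bracket -> illegal
(1,4): flips 1 -> legal
(2,0): no bracket -> illegal
(2,4): flips 1 -> legal
(3,4): flips 1 -> legal
(4,2): flips 1 -> legal
(5,2): no bracket -> illegal
(5,3): no bracket -> illegal
(5,4): flips 1 -> legal
B mobility = 10
-- W to move --
(1,0): flips 2 -> legal
(2,0): flips 2 -> legal
(3,0): flips 1 -> legal
(3,1): flips 3 -> legal
(3,4): no bracket -> illegal
(3,5): no bracket -> illegal
(4,1): flips 1 -> legal
(4,2): flips 2 -> legal
(4,5): flips 1 -> legal
(5,3): no bracket -> illegal
(5,4): no bracket -> illegal
(5,5): flips 1 -> legal
W mobility = 8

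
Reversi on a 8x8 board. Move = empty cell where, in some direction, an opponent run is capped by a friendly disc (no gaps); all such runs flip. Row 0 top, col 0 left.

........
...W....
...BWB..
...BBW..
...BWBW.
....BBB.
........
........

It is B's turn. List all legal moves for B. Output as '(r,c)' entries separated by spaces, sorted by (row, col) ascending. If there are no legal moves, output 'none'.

(0,2): no bracket -> illegal
(0,3): flips 1 -> legal
(0,4): no bracket -> illegal
(1,2): no bracket -> illegal
(1,4): flips 1 -> legal
(1,5): flips 1 -> legal
(2,2): no bracket -> illegal
(2,6): no bracket -> illegal
(3,6): flips 2 -> legal
(3,7): flips 1 -> legal
(4,7): flips 1 -> legal
(5,3): no bracket -> illegal
(5,7): no bracket -> illegal

Answer: (0,3) (1,4) (1,5) (3,6) (3,7) (4,7)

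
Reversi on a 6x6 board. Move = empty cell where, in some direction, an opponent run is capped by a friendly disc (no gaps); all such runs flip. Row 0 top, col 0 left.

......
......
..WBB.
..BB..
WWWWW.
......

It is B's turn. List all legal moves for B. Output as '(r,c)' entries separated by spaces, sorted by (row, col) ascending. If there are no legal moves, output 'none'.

(1,1): flips 1 -> legal
(1,2): flips 1 -> legal
(1,3): no bracket -> illegal
(2,1): flips 1 -> legal
(3,0): no bracket -> illegal
(3,1): no bracket -> illegal
(3,4): no bracket -> illegal
(3,5): no bracket -> illegal
(4,5): no bracket -> illegal
(5,0): flips 1 -> legal
(5,1): flips 1 -> legal
(5,2): flips 1 -> legal
(5,3): flips 1 -> legal
(5,4): flips 1 -> legal
(5,5): flips 1 -> legal

Answer: (1,1) (1,2) (2,1) (5,0) (5,1) (5,2) (5,3) (5,4) (5,5)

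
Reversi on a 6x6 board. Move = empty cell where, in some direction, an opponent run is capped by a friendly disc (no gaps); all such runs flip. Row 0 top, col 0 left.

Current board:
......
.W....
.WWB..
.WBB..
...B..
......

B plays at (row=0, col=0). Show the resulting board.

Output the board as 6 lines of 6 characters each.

Answer: B.....
.B....
.WBB..
.WBB..
...B..
......

Derivation:
Place B at (0,0); scan 8 dirs for brackets.
Dir NW: edge -> no flip
Dir N: edge -> no flip
Dir NE: edge -> no flip
Dir W: edge -> no flip
Dir E: first cell '.' (not opp) -> no flip
Dir SW: edge -> no flip
Dir S: first cell '.' (not opp) -> no flip
Dir SE: opp run (1,1) (2,2) capped by B -> flip
All flips: (1,1) (2,2)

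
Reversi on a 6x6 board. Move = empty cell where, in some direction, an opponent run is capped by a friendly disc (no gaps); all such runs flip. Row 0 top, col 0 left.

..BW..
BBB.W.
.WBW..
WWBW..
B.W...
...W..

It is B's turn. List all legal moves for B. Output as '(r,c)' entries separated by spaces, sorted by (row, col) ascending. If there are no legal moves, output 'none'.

(0,4): flips 1 -> legal
(0,5): flips 2 -> legal
(1,3): no bracket -> illegal
(1,5): no bracket -> illegal
(2,0): flips 2 -> legal
(2,4): flips 1 -> legal
(2,5): no bracket -> illegal
(3,4): flips 2 -> legal
(4,1): flips 2 -> legal
(4,3): no bracket -> illegal
(4,4): flips 1 -> legal
(5,1): no bracket -> illegal
(5,2): flips 1 -> legal
(5,4): no bracket -> illegal

Answer: (0,4) (0,5) (2,0) (2,4) (3,4) (4,1) (4,4) (5,2)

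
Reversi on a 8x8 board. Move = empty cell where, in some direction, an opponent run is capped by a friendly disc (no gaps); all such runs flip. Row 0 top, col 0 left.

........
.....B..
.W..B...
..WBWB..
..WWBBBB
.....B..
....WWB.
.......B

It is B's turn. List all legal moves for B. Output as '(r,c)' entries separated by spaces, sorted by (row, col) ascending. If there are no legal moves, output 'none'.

Answer: (2,3) (3,1) (4,1) (5,1) (5,3) (6,3) (7,3) (7,5)

Derivation:
(1,0): no bracket -> illegal
(1,1): no bracket -> illegal
(1,2): no bracket -> illegal
(2,0): no bracket -> illegal
(2,2): no bracket -> illegal
(2,3): flips 1 -> legal
(2,5): no bracket -> illegal
(3,0): no bracket -> illegal
(3,1): flips 1 -> legal
(4,1): flips 2 -> legal
(5,1): flips 1 -> legal
(5,2): no bracket -> illegal
(5,3): flips 1 -> legal
(5,4): no bracket -> illegal
(5,6): no bracket -> illegal
(6,3): flips 2 -> legal
(7,3): flips 1 -> legal
(7,4): no bracket -> illegal
(7,5): flips 1 -> legal
(7,6): no bracket -> illegal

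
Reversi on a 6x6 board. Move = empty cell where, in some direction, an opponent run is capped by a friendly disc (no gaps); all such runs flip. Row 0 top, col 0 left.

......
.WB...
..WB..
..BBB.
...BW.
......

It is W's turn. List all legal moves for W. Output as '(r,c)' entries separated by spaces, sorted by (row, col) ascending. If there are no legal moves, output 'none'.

(0,1): no bracket -> illegal
(0,2): flips 1 -> legal
(0,3): no bracket -> illegal
(1,3): flips 1 -> legal
(1,4): no bracket -> illegal
(2,1): no bracket -> illegal
(2,4): flips 2 -> legal
(2,5): no bracket -> illegal
(3,1): no bracket -> illegal
(3,5): no bracket -> illegal
(4,1): no bracket -> illegal
(4,2): flips 2 -> legal
(4,5): no bracket -> illegal
(5,2): no bracket -> illegal
(5,3): no bracket -> illegal
(5,4): no bracket -> illegal

Answer: (0,2) (1,3) (2,4) (4,2)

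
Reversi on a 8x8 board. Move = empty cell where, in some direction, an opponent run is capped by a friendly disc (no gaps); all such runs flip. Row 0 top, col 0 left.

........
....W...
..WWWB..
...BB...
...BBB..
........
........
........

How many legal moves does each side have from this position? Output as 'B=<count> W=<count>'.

Answer: B=7 W=7

Derivation:
-- B to move --
(0,3): flips 1 -> legal
(0,4): flips 2 -> legal
(0,5): no bracket -> illegal
(1,1): flips 1 -> legal
(1,2): flips 1 -> legal
(1,3): flips 1 -> legal
(1,5): flips 1 -> legal
(2,1): flips 3 -> legal
(3,1): no bracket -> illegal
(3,2): no bracket -> illegal
(3,5): no bracket -> illegal
B mobility = 7
-- W to move --
(1,5): no bracket -> illegal
(1,6): no bracket -> illegal
(2,6): flips 1 -> legal
(3,2): no bracket -> illegal
(3,5): no bracket -> illegal
(3,6): flips 1 -> legal
(4,2): flips 1 -> legal
(4,6): no bracket -> illegal
(5,2): no bracket -> illegal
(5,3): flips 2 -> legal
(5,4): flips 2 -> legal
(5,5): flips 2 -> legal
(5,6): flips 2 -> legal
W mobility = 7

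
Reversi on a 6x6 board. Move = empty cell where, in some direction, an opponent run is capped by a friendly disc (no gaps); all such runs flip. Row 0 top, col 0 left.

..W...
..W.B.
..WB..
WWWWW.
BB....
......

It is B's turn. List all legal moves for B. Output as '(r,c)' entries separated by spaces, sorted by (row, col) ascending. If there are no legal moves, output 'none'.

(0,1): flips 1 -> legal
(0,3): no bracket -> illegal
(1,1): no bracket -> illegal
(1,3): flips 2 -> legal
(2,0): flips 1 -> legal
(2,1): flips 2 -> legal
(2,4): no bracket -> illegal
(2,5): no bracket -> illegal
(3,5): no bracket -> illegal
(4,2): no bracket -> illegal
(4,3): flips 1 -> legal
(4,4): no bracket -> illegal
(4,5): flips 1 -> legal

Answer: (0,1) (1,3) (2,0) (2,1) (4,3) (4,5)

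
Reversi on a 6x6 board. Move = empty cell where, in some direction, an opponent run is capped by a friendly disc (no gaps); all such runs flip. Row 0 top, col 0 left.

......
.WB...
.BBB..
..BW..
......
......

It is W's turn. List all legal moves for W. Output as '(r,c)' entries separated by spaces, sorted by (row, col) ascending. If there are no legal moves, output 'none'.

(0,1): no bracket -> illegal
(0,2): no bracket -> illegal
(0,3): no bracket -> illegal
(1,0): no bracket -> illegal
(1,3): flips 2 -> legal
(1,4): no bracket -> illegal
(2,0): no bracket -> illegal
(2,4): no bracket -> illegal
(3,0): no bracket -> illegal
(3,1): flips 2 -> legal
(3,4): no bracket -> illegal
(4,1): no bracket -> illegal
(4,2): no bracket -> illegal
(4,3): no bracket -> illegal

Answer: (1,3) (3,1)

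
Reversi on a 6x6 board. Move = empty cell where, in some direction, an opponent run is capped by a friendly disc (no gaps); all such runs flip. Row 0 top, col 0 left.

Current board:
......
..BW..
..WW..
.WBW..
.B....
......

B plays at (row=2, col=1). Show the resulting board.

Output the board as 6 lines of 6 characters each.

Answer: ......
..BW..
.BWW..
.BBW..
.B....
......

Derivation:
Place B at (2,1); scan 8 dirs for brackets.
Dir NW: first cell '.' (not opp) -> no flip
Dir N: first cell '.' (not opp) -> no flip
Dir NE: first cell 'B' (not opp) -> no flip
Dir W: first cell '.' (not opp) -> no flip
Dir E: opp run (2,2) (2,3), next='.' -> no flip
Dir SW: first cell '.' (not opp) -> no flip
Dir S: opp run (3,1) capped by B -> flip
Dir SE: first cell 'B' (not opp) -> no flip
All flips: (3,1)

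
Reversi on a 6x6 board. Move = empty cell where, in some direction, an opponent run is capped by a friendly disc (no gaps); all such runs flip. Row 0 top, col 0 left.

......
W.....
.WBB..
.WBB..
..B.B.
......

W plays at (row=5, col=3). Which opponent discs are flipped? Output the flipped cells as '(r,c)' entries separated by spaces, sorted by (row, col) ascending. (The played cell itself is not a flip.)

Dir NW: opp run (4,2) capped by W -> flip
Dir N: first cell '.' (not opp) -> no flip
Dir NE: opp run (4,4), next='.' -> no flip
Dir W: first cell '.' (not opp) -> no flip
Dir E: first cell '.' (not opp) -> no flip
Dir SW: edge -> no flip
Dir S: edge -> no flip
Dir SE: edge -> no flip

Answer: (4,2)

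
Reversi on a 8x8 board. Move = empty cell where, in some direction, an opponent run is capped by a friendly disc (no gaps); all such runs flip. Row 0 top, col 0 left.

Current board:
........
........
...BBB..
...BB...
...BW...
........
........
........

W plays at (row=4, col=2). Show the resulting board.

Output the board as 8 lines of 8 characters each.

Answer: ........
........
...BBB..
...BB...
..WWW...
........
........
........

Derivation:
Place W at (4,2); scan 8 dirs for brackets.
Dir NW: first cell '.' (not opp) -> no flip
Dir N: first cell '.' (not opp) -> no flip
Dir NE: opp run (3,3) (2,4), next='.' -> no flip
Dir W: first cell '.' (not opp) -> no flip
Dir E: opp run (4,3) capped by W -> flip
Dir SW: first cell '.' (not opp) -> no flip
Dir S: first cell '.' (not opp) -> no flip
Dir SE: first cell '.' (not opp) -> no flip
All flips: (4,3)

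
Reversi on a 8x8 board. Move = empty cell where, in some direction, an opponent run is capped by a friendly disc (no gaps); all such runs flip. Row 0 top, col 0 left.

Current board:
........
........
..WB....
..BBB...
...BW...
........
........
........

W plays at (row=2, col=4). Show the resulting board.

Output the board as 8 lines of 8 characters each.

Place W at (2,4); scan 8 dirs for brackets.
Dir NW: first cell '.' (not opp) -> no flip
Dir N: first cell '.' (not opp) -> no flip
Dir NE: first cell '.' (not opp) -> no flip
Dir W: opp run (2,3) capped by W -> flip
Dir E: first cell '.' (not opp) -> no flip
Dir SW: opp run (3,3), next='.' -> no flip
Dir S: opp run (3,4) capped by W -> flip
Dir SE: first cell '.' (not opp) -> no flip
All flips: (2,3) (3,4)

Answer: ........
........
..WWW...
..BBW...
...BW...
........
........
........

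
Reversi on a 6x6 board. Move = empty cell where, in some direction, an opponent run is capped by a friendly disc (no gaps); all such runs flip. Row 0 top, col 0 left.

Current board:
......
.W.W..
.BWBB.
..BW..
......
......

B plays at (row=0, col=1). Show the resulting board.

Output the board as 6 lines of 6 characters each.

Answer: .B....
.B.W..
.BWBB.
..BW..
......
......

Derivation:
Place B at (0,1); scan 8 dirs for brackets.
Dir NW: edge -> no flip
Dir N: edge -> no flip
Dir NE: edge -> no flip
Dir W: first cell '.' (not opp) -> no flip
Dir E: first cell '.' (not opp) -> no flip
Dir SW: first cell '.' (not opp) -> no flip
Dir S: opp run (1,1) capped by B -> flip
Dir SE: first cell '.' (not opp) -> no flip
All flips: (1,1)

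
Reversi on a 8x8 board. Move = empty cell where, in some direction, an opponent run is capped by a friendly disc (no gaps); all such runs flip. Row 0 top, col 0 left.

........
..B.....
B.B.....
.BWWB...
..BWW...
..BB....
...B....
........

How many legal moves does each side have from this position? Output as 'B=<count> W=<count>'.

-- B to move --
(2,1): no bracket -> illegal
(2,3): flips 2 -> legal
(2,4): flips 1 -> legal
(3,5): flips 1 -> legal
(4,1): no bracket -> illegal
(4,5): flips 2 -> legal
(5,4): flips 1 -> legal
(5,5): flips 2 -> legal
B mobility = 6
-- W to move --
(0,1): no bracket -> illegal
(0,2): flips 2 -> legal
(0,3): no bracket -> illegal
(1,0): no bracket -> illegal
(1,1): flips 1 -> legal
(1,3): no bracket -> illegal
(2,1): no bracket -> illegal
(2,3): no bracket -> illegal
(2,4): flips 1 -> legal
(2,5): flips 1 -> legal
(3,0): flips 1 -> legal
(3,5): flips 1 -> legal
(4,0): no bracket -> illegal
(4,1): flips 1 -> legal
(4,5): no bracket -> illegal
(5,1): flips 1 -> legal
(5,4): no bracket -> illegal
(6,1): flips 1 -> legal
(6,2): flips 3 -> legal
(6,4): no bracket -> illegal
(7,2): no bracket -> illegal
(7,3): flips 2 -> legal
(7,4): no bracket -> illegal
W mobility = 11

Answer: B=6 W=11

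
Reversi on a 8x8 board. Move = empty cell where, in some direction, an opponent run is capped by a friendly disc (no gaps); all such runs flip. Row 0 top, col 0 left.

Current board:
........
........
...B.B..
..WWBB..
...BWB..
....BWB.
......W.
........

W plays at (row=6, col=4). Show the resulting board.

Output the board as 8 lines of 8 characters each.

Place W at (6,4); scan 8 dirs for brackets.
Dir NW: first cell '.' (not opp) -> no flip
Dir N: opp run (5,4) capped by W -> flip
Dir NE: first cell 'W' (not opp) -> no flip
Dir W: first cell '.' (not opp) -> no flip
Dir E: first cell '.' (not opp) -> no flip
Dir SW: first cell '.' (not opp) -> no flip
Dir S: first cell '.' (not opp) -> no flip
Dir SE: first cell '.' (not opp) -> no flip
All flips: (5,4)

Answer: ........
........
...B.B..
..WWBB..
...BWB..
....WWB.
....W.W.
........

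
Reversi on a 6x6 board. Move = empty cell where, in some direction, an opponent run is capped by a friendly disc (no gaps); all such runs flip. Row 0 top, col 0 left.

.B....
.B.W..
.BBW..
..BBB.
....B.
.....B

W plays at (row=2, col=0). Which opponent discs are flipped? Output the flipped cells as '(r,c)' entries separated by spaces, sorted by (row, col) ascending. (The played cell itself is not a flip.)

Answer: (2,1) (2,2)

Derivation:
Dir NW: edge -> no flip
Dir N: first cell '.' (not opp) -> no flip
Dir NE: opp run (1,1), next='.' -> no flip
Dir W: edge -> no flip
Dir E: opp run (2,1) (2,2) capped by W -> flip
Dir SW: edge -> no flip
Dir S: first cell '.' (not opp) -> no flip
Dir SE: first cell '.' (not opp) -> no flip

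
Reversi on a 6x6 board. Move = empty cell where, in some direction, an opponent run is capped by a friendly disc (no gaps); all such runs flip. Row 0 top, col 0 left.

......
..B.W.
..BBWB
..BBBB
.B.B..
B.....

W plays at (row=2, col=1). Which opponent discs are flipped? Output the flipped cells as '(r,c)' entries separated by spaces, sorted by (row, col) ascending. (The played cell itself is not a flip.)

Answer: (2,2) (2,3)

Derivation:
Dir NW: first cell '.' (not opp) -> no flip
Dir N: first cell '.' (not opp) -> no flip
Dir NE: opp run (1,2), next='.' -> no flip
Dir W: first cell '.' (not opp) -> no flip
Dir E: opp run (2,2) (2,3) capped by W -> flip
Dir SW: first cell '.' (not opp) -> no flip
Dir S: first cell '.' (not opp) -> no flip
Dir SE: opp run (3,2) (4,3), next='.' -> no flip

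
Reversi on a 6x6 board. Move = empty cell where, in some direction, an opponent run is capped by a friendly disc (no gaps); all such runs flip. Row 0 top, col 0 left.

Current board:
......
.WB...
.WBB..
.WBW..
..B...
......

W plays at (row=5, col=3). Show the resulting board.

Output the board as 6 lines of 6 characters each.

Place W at (5,3); scan 8 dirs for brackets.
Dir NW: opp run (4,2) capped by W -> flip
Dir N: first cell '.' (not opp) -> no flip
Dir NE: first cell '.' (not opp) -> no flip
Dir W: first cell '.' (not opp) -> no flip
Dir E: first cell '.' (not opp) -> no flip
Dir SW: edge -> no flip
Dir S: edge -> no flip
Dir SE: edge -> no flip
All flips: (4,2)

Answer: ......
.WB...
.WBB..
.WBW..
..W...
...W..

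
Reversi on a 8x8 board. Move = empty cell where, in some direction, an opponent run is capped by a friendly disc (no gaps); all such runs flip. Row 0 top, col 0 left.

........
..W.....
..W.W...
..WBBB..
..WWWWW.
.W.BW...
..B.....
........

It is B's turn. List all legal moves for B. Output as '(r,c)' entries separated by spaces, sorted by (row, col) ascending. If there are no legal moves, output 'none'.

(0,1): no bracket -> illegal
(0,2): no bracket -> illegal
(0,3): no bracket -> illegal
(1,1): flips 1 -> legal
(1,3): flips 1 -> legal
(1,4): flips 1 -> legal
(1,5): flips 1 -> legal
(2,1): no bracket -> illegal
(2,3): no bracket -> illegal
(2,5): no bracket -> illegal
(3,1): flips 2 -> legal
(3,6): no bracket -> illegal
(3,7): no bracket -> illegal
(4,0): flips 1 -> legal
(4,1): no bracket -> illegal
(4,7): no bracket -> illegal
(5,0): no bracket -> illegal
(5,2): flips 1 -> legal
(5,5): flips 3 -> legal
(5,6): flips 1 -> legal
(5,7): flips 1 -> legal
(6,0): flips 2 -> legal
(6,1): no bracket -> illegal
(6,3): no bracket -> illegal
(6,4): flips 2 -> legal
(6,5): no bracket -> illegal

Answer: (1,1) (1,3) (1,4) (1,5) (3,1) (4,0) (5,2) (5,5) (5,6) (5,7) (6,0) (6,4)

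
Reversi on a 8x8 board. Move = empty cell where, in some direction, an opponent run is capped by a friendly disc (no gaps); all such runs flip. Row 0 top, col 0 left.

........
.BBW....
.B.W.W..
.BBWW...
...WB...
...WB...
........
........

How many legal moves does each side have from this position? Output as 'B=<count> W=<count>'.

-- B to move --
(0,2): no bracket -> illegal
(0,3): no bracket -> illegal
(0,4): no bracket -> illegal
(1,4): flips 2 -> legal
(1,5): no bracket -> illegal
(1,6): no bracket -> illegal
(2,2): flips 1 -> legal
(2,4): flips 1 -> legal
(2,6): no bracket -> illegal
(3,5): flips 2 -> legal
(3,6): no bracket -> illegal
(4,2): flips 1 -> legal
(4,5): flips 2 -> legal
(5,2): flips 1 -> legal
(6,2): flips 1 -> legal
(6,3): no bracket -> illegal
(6,4): no bracket -> illegal
B mobility = 8
-- W to move --
(0,0): no bracket -> illegal
(0,1): flips 1 -> legal
(0,2): no bracket -> illegal
(0,3): no bracket -> illegal
(1,0): flips 4 -> legal
(2,0): no bracket -> illegal
(2,2): no bracket -> illegal
(3,0): flips 2 -> legal
(3,5): flips 1 -> legal
(4,0): no bracket -> illegal
(4,1): flips 1 -> legal
(4,2): no bracket -> illegal
(4,5): flips 1 -> legal
(5,5): flips 2 -> legal
(6,3): no bracket -> illegal
(6,4): flips 2 -> legal
(6,5): flips 1 -> legal
W mobility = 9

Answer: B=8 W=9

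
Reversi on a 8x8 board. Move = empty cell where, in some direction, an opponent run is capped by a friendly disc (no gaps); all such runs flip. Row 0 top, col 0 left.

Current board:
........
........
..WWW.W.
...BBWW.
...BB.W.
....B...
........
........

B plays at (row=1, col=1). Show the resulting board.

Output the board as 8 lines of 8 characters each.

Place B at (1,1); scan 8 dirs for brackets.
Dir NW: first cell '.' (not opp) -> no flip
Dir N: first cell '.' (not opp) -> no flip
Dir NE: first cell '.' (not opp) -> no flip
Dir W: first cell '.' (not opp) -> no flip
Dir E: first cell '.' (not opp) -> no flip
Dir SW: first cell '.' (not opp) -> no flip
Dir S: first cell '.' (not opp) -> no flip
Dir SE: opp run (2,2) capped by B -> flip
All flips: (2,2)

Answer: ........
.B......
..BWW.W.
...BBWW.
...BB.W.
....B...
........
........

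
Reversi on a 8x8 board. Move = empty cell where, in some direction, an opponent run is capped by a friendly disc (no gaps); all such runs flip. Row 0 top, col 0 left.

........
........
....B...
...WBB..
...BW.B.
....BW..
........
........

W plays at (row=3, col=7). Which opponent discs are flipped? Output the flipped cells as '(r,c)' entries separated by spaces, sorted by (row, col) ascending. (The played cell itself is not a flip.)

Dir NW: first cell '.' (not opp) -> no flip
Dir N: first cell '.' (not opp) -> no flip
Dir NE: edge -> no flip
Dir W: first cell '.' (not opp) -> no flip
Dir E: edge -> no flip
Dir SW: opp run (4,6) capped by W -> flip
Dir S: first cell '.' (not opp) -> no flip
Dir SE: edge -> no flip

Answer: (4,6)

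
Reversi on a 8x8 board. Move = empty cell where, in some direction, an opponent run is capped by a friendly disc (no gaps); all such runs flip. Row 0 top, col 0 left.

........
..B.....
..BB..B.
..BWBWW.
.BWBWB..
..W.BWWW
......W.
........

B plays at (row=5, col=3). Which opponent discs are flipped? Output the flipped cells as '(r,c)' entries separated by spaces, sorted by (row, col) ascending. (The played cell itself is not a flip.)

Answer: (3,5) (4,4)

Derivation:
Dir NW: opp run (4,2), next='.' -> no flip
Dir N: first cell 'B' (not opp) -> no flip
Dir NE: opp run (4,4) (3,5) capped by B -> flip
Dir W: opp run (5,2), next='.' -> no flip
Dir E: first cell 'B' (not opp) -> no flip
Dir SW: first cell '.' (not opp) -> no flip
Dir S: first cell '.' (not opp) -> no flip
Dir SE: first cell '.' (not opp) -> no flip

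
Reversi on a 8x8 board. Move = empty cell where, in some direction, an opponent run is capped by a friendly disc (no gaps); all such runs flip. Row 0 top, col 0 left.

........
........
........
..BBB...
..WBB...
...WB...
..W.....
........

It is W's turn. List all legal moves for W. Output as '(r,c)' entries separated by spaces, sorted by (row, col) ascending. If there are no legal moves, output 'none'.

Answer: (2,2) (2,3) (2,4) (3,5) (4,5) (5,5)

Derivation:
(2,1): no bracket -> illegal
(2,2): flips 1 -> legal
(2,3): flips 2 -> legal
(2,4): flips 1 -> legal
(2,5): no bracket -> illegal
(3,1): no bracket -> illegal
(3,5): flips 1 -> legal
(4,1): no bracket -> illegal
(4,5): flips 2 -> legal
(5,2): no bracket -> illegal
(5,5): flips 1 -> legal
(6,3): no bracket -> illegal
(6,4): no bracket -> illegal
(6,5): no bracket -> illegal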